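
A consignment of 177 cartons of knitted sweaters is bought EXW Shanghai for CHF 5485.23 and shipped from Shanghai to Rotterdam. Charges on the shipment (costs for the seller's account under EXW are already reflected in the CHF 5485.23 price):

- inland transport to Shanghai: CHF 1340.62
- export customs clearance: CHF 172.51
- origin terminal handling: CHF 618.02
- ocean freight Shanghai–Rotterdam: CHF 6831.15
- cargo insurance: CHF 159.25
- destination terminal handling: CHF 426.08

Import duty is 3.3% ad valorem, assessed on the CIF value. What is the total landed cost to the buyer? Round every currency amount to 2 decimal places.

Total landed cost: CHF 15514.88

EXW: the seller makes goods available at their premises; the buyer bears all onward costs.
CIF value = EXW price + inland to port + export clearance + origin terminal + freight + insurance = 5485.23 + 1340.62 + 172.51 + 618.02 + 6831.15 + 159.25 = 14606.78
Import duty = 14606.78 × 3.3% = 482.02
Buyer bears: inland to port 1340.62 + export clearance 172.51 + origin terminal 618.02 + freight 6831.15 + insurance 159.25 + destination terminal 426.08 + duty 482.02 = 10029.65
Landed cost = invoice 5485.23 + 10029.65 = 15514.88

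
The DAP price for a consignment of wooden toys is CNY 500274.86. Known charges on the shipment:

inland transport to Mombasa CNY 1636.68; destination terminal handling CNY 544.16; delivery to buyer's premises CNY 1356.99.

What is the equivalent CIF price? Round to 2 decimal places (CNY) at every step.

CIF price: CNY 498373.71

Not relevant to the conversion: inland to port — on the seller under both DAP and CIF; already in the DAP price and stays in the CIF price.
From DAP to CIF, the seller no longer bears: destination terminal, delivery.
CIF price = 500274.86 − 544.16 − 1356.99 = 498373.71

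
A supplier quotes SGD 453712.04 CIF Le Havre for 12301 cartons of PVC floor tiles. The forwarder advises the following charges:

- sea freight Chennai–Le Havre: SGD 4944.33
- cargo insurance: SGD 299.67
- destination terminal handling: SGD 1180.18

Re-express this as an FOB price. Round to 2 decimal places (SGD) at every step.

FOB price: SGD 448468.04

Not relevant to the conversion: destination terminal — on the buyer under both terms; not part of either seller's price.
From CIF to FOB, the seller no longer bears: freight, insurance.
FOB price = 453712.04 − 4944.33 − 299.67 = 448468.04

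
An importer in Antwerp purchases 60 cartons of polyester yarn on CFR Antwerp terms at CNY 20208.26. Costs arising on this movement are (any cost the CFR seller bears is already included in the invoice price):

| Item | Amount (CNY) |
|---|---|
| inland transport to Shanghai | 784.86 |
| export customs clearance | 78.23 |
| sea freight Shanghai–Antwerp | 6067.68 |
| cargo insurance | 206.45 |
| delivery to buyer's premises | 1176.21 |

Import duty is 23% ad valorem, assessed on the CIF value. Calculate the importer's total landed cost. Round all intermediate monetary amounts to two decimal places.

Total landed cost: CNY 26286.30

CFR: the seller pays costs through ocean freight to the destination port, but not insurance.
Already in the invoice (seller's account under CFR): inland to port, export clearance, freight — exclude.
CIF value = CFR price + insurance = 20208.26 + 206.45 = 20414.71
Import duty = 20414.71 × 23% = 4695.38
Buyer bears: insurance 206.45 + delivery 1176.21 + duty 4695.38 = 6078.04
Landed cost = invoice 20208.26 + 6078.04 = 26286.30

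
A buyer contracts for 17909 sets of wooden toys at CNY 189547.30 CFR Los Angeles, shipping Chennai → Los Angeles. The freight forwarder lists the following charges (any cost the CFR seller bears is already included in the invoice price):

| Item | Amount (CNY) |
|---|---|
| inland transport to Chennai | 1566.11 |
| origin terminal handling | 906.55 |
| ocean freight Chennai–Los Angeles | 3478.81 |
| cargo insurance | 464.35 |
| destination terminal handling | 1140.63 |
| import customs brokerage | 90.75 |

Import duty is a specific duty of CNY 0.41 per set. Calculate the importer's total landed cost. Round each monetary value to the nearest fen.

CFR: the seller pays costs through ocean freight to the destination port, but not insurance.
Already in the invoice (seller's account under CFR): inland to port, origin terminal, freight — exclude.
CIF value = CFR price + insurance = 189547.30 + 464.35 = 190011.65
Import duty = 17909 × 0.41 = 7342.69
Buyer bears: insurance 464.35 + destination terminal 1140.63 + brokerage 90.75 + duty 7342.69 = 9038.42
Landed cost = invoice 189547.30 + 9038.42 = 198585.72

Total landed cost: CNY 198585.72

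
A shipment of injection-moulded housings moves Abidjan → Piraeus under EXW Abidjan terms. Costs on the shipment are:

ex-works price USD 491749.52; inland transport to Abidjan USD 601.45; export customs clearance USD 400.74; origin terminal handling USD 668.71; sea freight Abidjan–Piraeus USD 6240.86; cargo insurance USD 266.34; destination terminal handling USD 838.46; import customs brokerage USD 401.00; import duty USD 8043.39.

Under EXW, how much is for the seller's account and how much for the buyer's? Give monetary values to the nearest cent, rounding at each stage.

Seller: USD 491749.52; buyer: USD 17460.95

EXW: the seller makes goods available at their premises; the buyer bears all onward costs.
Seller's account: goods 491749.52 = 491749.52
Buyer's account: inland to port 601.45 + export clearance 400.74 + origin terminal 668.71 + freight 6240.86 + insurance 266.34 + destination terminal 838.46 + brokerage 401.00 + duty 8043.39 = 17460.95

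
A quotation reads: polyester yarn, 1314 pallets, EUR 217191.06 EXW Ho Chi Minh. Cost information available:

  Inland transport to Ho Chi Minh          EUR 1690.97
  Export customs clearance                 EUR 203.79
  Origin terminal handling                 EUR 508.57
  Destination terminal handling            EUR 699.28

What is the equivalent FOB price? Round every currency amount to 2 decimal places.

Not relevant to the conversion: destination terminal — on the buyer under both terms; not part of either seller's price.
From EXW to FOB, the seller additionally bears: inland to port, export clearance, origin terminal.
FOB price = 217191.06 + 1690.97 + 203.79 + 508.57 = 219594.39

FOB price: EUR 219594.39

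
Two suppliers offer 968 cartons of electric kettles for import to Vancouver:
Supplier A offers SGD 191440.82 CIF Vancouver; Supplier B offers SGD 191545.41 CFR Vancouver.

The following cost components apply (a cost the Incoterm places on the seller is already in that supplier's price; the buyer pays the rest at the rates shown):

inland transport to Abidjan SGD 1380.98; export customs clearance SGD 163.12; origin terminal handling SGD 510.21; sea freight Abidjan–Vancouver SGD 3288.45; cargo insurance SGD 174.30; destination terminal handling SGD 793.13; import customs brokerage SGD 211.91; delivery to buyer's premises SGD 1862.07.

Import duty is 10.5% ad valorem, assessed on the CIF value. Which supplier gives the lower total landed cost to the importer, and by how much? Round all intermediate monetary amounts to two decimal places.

Supplier A (CIF):
The CIF price already equals the CIF value: 191440.82
Import duty = 191440.82 × 10.5% = 20101.29
Buyer bears (A): 793.13 + 211.91 + 1862.07 = 2867.11
Landed cost (A) = invoice 191440.82 + 2867.11 + duty 20101.29 = 214409.22
Supplier B (CFR):
CIF value = CFR price + insurance = 191545.41 + 174.30 = 191719.71
Import duty = 191719.71 × 10.5% = 20130.57
Buyer bears (B): 174.30 + 793.13 + 211.91 + 1862.07 = 3041.41
Landed cost (B) = invoice 191545.41 + 3041.41 + duty 20130.57 = 214717.39
Difference = |214409.22 − 214717.39| = 308.17

Supplier A is cheaper by SGD 308.17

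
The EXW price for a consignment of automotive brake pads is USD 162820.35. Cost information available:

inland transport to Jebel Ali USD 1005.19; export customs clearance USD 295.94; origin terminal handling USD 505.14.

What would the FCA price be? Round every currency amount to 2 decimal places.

FCA price: USD 164121.48

Not relevant to the conversion: origin terminal — on the buyer under both terms; not part of either seller's price.
From EXW to FCA, the seller additionally bears: inland to port, export clearance.
FCA price = 162820.35 + 1005.19 + 295.94 = 164121.48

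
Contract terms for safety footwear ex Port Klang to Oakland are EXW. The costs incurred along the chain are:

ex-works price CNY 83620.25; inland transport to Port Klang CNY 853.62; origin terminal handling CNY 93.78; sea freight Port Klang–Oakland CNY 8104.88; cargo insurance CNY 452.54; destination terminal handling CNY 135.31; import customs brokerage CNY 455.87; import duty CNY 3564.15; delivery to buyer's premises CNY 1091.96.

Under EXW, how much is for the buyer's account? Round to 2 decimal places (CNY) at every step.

Buyer's account: CNY 14752.11

EXW: the seller makes goods available at their premises; the buyer bears all onward costs.
Seller's account: goods 83620.25 = 83620.25
Buyer's account: inland to port 853.62 + origin terminal 93.78 + freight 8104.88 + insurance 452.54 + destination terminal 135.31 + brokerage 455.87 + duty 3564.15 + delivery 1091.96 = 14752.11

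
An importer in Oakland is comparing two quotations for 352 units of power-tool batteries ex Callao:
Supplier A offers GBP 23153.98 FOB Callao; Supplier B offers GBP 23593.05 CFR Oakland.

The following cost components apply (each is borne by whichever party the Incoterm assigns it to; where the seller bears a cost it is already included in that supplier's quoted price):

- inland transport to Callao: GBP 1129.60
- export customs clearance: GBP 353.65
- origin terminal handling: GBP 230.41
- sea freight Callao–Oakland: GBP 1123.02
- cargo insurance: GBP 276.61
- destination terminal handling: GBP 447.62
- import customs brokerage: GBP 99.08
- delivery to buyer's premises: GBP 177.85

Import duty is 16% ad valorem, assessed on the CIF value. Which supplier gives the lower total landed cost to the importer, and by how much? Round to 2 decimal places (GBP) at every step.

Supplier B is cheaper by GBP 793.38

Supplier A (FOB):
CIF value = FOB price + freight + insurance = 23153.98 + 1123.02 + 276.61 = 24553.61
Import duty = 24553.61 × 16% = 3928.58
Buyer bears (A): 1123.02 + 276.61 + 447.62 + 99.08 + 177.85 = 2124.18
Landed cost (A) = invoice 23153.98 + 2124.18 + duty 3928.58 = 29206.74
Supplier B (CFR):
CIF value = CFR price + insurance = 23593.05 + 276.61 = 23869.66
Import duty = 23869.66 × 16% = 3819.15
Buyer bears (B): 276.61 + 447.62 + 99.08 + 177.85 = 1001.16
Landed cost (B) = invoice 23593.05 + 1001.16 + duty 3819.15 = 28413.36
Difference = |29206.74 − 28413.36| = 793.38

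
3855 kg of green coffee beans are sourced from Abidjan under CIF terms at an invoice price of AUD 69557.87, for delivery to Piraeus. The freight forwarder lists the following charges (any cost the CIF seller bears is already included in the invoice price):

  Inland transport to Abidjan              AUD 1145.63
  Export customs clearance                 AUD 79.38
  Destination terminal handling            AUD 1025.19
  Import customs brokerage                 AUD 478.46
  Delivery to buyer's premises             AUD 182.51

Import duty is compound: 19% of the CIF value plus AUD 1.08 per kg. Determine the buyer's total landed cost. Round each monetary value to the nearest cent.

Total landed cost: AUD 88623.43

CIF: the seller pays costs through ocean freight and marine insurance to the destination port.
Already in the invoice (seller's account under CIF): inland to port, export clearance — exclude.
The CIF price already equals the CIF value: 69557.87
Ad valorem component: 69557.87 × 19% = 13216.00
Specific component: 3855 × 1.08 = 4163.40
Import duty = 13216.00 + 4163.40 = 17379.40
Buyer bears: destination terminal 1025.19 + brokerage 478.46 + delivery 182.51 + duty 17379.40 = 19065.56
Landed cost = invoice 69557.87 + 19065.56 = 88623.43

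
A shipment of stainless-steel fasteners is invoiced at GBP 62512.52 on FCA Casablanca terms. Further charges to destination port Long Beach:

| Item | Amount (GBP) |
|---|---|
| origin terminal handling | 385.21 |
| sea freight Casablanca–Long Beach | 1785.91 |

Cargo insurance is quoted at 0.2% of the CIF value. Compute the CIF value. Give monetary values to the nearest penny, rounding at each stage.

CIF value: GBP 64813.27

Let C be the CIF value. C = FCA price + pre-shipment costs + freight + 0.2% × C
C − 0.2% × C = 62512.52 + 385.21 + 1785.91
0.998 × C = 64683.64
C = 64683.64 / 0.998 = 64813.27
Insurance premium = 0.2% × 64813.27 = 129.63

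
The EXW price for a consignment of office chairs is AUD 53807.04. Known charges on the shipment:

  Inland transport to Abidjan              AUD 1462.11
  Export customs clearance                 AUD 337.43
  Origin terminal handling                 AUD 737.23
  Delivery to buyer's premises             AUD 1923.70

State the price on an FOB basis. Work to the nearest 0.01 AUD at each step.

FOB price: AUD 56343.81

Not relevant to the conversion: delivery — on the buyer under both terms; not part of either seller's price.
From EXW to FOB, the seller additionally bears: inland to port, export clearance, origin terminal.
FOB price = 53807.04 + 1462.11 + 337.43 + 737.23 = 56343.81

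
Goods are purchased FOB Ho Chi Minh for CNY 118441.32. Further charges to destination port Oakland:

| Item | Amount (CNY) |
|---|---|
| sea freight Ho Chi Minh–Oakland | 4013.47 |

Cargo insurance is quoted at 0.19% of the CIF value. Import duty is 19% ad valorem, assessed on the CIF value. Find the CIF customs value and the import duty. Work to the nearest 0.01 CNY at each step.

Let C be the CIF value. C = FOB price + freight + 0.19% × C
C − 0.19% × C = 118441.32 + 4013.47
0.9981 × C = 122454.79
C = 122454.79 / 0.9981 = 122687.90
Insurance premium = 0.19% × 122687.90 = 233.11
Import duty = 122687.90 × 19% = 23310.70

CIF value: CNY 122687.90; import duty: CNY 23310.70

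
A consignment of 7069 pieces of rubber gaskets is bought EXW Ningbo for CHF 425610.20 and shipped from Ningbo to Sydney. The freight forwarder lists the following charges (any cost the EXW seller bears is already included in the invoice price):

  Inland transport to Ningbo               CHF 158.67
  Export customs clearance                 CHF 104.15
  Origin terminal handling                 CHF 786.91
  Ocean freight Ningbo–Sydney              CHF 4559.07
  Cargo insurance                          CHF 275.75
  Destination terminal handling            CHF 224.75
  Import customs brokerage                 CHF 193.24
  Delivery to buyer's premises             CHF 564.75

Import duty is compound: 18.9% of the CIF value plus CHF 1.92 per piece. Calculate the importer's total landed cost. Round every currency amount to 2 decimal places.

EXW: the seller makes goods available at their premises; the buyer bears all onward costs.
CIF value = EXW price + inland to port + export clearance + origin terminal + freight + insurance = 425610.20 + 158.67 + 104.15 + 786.91 + 4559.07 + 275.75 = 431494.75
Ad valorem component: 431494.75 × 18.9% = 81552.51
Specific component: 7069 × 1.92 = 13572.48
Import duty = 81552.51 + 13572.48 = 95124.99
Buyer bears: inland to port 158.67 + export clearance 104.15 + origin terminal 786.91 + freight 4559.07 + insurance 275.75 + destination terminal 224.75 + brokerage 193.24 + delivery 564.75 + duty 95124.99 = 101992.28
Landed cost = invoice 425610.20 + 101992.28 = 527602.48

Total landed cost: CHF 527602.48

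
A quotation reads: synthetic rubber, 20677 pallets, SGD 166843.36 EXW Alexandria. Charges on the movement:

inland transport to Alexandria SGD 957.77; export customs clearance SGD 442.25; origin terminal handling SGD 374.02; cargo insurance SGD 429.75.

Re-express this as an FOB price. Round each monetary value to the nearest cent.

Not relevant to the conversion: insurance — on the buyer under both terms; not part of either seller's price.
From EXW to FOB, the seller additionally bears: inland to port, export clearance, origin terminal.
FOB price = 166843.36 + 957.77 + 442.25 + 374.02 = 168617.40

FOB price: SGD 168617.40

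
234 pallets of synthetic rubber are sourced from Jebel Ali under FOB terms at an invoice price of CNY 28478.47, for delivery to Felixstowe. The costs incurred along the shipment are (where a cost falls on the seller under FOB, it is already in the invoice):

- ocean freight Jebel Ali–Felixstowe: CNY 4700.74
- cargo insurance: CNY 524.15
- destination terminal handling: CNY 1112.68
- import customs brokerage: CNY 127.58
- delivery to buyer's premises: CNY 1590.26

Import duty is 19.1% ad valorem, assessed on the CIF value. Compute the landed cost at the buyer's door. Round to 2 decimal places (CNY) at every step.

FOB: the seller bears costs until goods are on board at the origin port; the buyer bears freight, insurance and all costs thereafter.
CIF value = FOB price + freight + insurance = 28478.47 + 4700.74 + 524.15 = 33703.36
Import duty = 33703.36 × 19.1% = 6437.34
Buyer bears: freight 4700.74 + insurance 524.15 + destination terminal 1112.68 + brokerage 127.58 + delivery 1590.26 + duty 6437.34 = 14492.75
Landed cost = invoice 28478.47 + 14492.75 = 42971.22

Total landed cost: CNY 42971.22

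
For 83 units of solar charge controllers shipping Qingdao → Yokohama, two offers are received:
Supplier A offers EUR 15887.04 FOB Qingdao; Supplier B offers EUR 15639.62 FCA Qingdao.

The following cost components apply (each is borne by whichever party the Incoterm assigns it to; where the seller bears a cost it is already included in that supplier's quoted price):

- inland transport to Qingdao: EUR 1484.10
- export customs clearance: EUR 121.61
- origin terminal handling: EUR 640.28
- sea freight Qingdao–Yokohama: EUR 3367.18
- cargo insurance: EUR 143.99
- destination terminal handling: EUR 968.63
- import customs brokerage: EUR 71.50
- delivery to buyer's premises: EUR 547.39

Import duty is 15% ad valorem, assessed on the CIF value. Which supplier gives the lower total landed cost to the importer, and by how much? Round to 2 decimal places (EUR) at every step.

Supplier A (FOB):
CIF value = FOB price + freight + insurance = 15887.04 + 3367.18 + 143.99 = 19398.21
Import duty = 19398.21 × 15% = 2909.73
Buyer bears (A): 3367.18 + 143.99 + 968.63 + 71.50 + 547.39 = 5098.69
Landed cost (A) = invoice 15887.04 + 5098.69 + duty 2909.73 = 23895.46
Supplier B (FCA):
CIF value = FCA price + origin terminal + freight + insurance = 15639.62 + 640.28 + 3367.18 + 143.99 = 19791.07
Import duty = 19791.07 × 15% = 2968.66
Buyer bears (B): 640.28 + 3367.18 + 143.99 + 968.63 + 71.50 + 547.39 = 5738.97
Landed cost (B) = invoice 15639.62 + 5738.97 + duty 2968.66 = 24347.25
Difference = |23895.46 − 24347.25| = 451.79

Supplier A is cheaper by EUR 451.79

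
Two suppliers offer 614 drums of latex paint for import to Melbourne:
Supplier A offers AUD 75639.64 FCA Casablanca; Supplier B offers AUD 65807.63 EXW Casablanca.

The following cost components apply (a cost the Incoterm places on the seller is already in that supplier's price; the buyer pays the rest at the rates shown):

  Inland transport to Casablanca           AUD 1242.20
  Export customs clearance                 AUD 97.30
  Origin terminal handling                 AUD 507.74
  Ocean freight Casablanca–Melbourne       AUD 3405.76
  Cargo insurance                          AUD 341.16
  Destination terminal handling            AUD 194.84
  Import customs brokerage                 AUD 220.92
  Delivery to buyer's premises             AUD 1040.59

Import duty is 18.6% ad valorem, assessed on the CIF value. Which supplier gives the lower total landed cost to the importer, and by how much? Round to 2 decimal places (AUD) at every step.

Supplier A (FCA):
CIF value = FCA price + origin terminal + freight + insurance = 75639.64 + 507.74 + 3405.76 + 341.16 = 79894.30
Import duty = 79894.30 × 18.6% = 14860.34
Buyer bears (A): 507.74 + 3405.76 + 341.16 + 194.84 + 220.92 + 1040.59 = 5711.01
Landed cost (A) = invoice 75639.64 + 5711.01 + duty 14860.34 = 96210.99
Supplier B (EXW):
CIF value = EXW price + inland to port + export clearance + origin terminal + freight + insurance = 65807.63 + 1242.20 + 97.30 + 507.74 + 3405.76 + 341.16 = 71401.79
Import duty = 71401.79 × 18.6% = 13280.73
Buyer bears (B): 1242.20 + 97.30 + 507.74 + 3405.76 + 341.16 + 194.84 + 220.92 + 1040.59 = 7050.51
Landed cost (B) = invoice 65807.63 + 7050.51 + duty 13280.73 = 86138.87
Difference = |96210.99 − 86138.87| = 10072.12

Supplier B is cheaper by AUD 10072.12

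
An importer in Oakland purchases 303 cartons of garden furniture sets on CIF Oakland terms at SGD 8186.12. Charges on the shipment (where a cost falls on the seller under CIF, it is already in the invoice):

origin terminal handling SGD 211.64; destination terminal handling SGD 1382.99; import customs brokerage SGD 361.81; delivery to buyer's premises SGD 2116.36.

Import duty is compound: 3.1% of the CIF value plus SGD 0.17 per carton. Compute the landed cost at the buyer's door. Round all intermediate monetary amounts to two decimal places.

CIF: the seller pays costs through ocean freight and marine insurance to the destination port.
Already in the invoice (seller's account under CIF): origin terminal — exclude.
The CIF price already equals the CIF value: 8186.12
Ad valorem component: 8186.12 × 3.1% = 253.77
Specific component: 303 × 0.17 = 51.51
Import duty = 253.77 + 51.51 = 305.28
Buyer bears: destination terminal 1382.99 + brokerage 361.81 + delivery 2116.36 + duty 305.28 = 4166.44
Landed cost = invoice 8186.12 + 4166.44 = 12352.56

Total landed cost: SGD 12352.56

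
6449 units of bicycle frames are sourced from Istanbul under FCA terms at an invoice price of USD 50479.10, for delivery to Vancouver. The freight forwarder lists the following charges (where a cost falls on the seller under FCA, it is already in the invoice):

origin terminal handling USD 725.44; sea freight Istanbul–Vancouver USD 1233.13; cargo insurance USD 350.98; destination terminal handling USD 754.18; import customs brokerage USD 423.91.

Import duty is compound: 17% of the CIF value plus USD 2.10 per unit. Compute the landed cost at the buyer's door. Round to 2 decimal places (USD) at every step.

Total landed cost: USD 76483.71

FCA: the seller delivers export-cleared goods to the carrier; the buyer bears costs from that point.
CIF value = FCA price + origin terminal + freight + insurance = 50479.10 + 725.44 + 1233.13 + 350.98 = 52788.65
Ad valorem component: 52788.65 × 17% = 8974.07
Specific component: 6449 × 2.10 = 13542.90
Import duty = 8974.07 + 13542.90 = 22516.97
Buyer bears: origin terminal 725.44 + freight 1233.13 + insurance 350.98 + destination terminal 754.18 + brokerage 423.91 + duty 22516.97 = 26004.61
Landed cost = invoice 50479.10 + 26004.61 = 76483.71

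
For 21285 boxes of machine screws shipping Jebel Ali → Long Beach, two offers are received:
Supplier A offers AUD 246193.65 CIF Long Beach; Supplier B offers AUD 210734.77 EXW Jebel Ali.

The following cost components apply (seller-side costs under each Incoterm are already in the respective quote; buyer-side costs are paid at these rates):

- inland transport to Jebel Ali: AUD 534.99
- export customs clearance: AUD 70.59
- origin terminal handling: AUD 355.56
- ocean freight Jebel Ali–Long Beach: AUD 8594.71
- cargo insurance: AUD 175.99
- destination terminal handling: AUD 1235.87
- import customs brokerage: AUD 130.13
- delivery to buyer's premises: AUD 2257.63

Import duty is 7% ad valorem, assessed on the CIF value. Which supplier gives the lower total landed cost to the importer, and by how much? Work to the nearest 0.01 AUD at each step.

Supplier A (CIF):
The CIF price already equals the CIF value: 246193.65
Import duty = 246193.65 × 7% = 17233.56
Buyer bears (A): 1235.87 + 130.13 + 2257.63 = 3623.63
Landed cost (A) = invoice 246193.65 + 3623.63 + duty 17233.56 = 267050.84
Supplier B (EXW):
CIF value = EXW price + inland to port + export clearance + origin terminal + freight + insurance = 210734.77 + 534.99 + 70.59 + 355.56 + 8594.71 + 175.99 = 220466.61
Import duty = 220466.61 × 7% = 15432.66
Buyer bears (B): 534.99 + 70.59 + 355.56 + 8594.71 + 175.99 + 1235.87 + 130.13 + 2257.63 = 13355.47
Landed cost (B) = invoice 210734.77 + 13355.47 + duty 15432.66 = 239522.90
Difference = |267050.84 − 239522.90| = 27527.94

Supplier B is cheaper by AUD 27527.94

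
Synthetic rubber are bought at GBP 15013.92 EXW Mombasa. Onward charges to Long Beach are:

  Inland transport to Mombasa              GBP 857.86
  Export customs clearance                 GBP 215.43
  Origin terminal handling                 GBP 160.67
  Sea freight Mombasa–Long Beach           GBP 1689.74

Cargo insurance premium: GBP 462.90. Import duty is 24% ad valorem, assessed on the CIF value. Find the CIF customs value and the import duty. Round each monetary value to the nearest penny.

CIF = EXW price + pre-shipment costs + freight + insurance
CIF = 15013.92 + 857.86 + 215.43 + 160.67 + 1689.74 + 462.90 = 18400.52
Import duty = 18400.52 × 24% = 4416.12

CIF value: GBP 18400.52; import duty: GBP 4416.12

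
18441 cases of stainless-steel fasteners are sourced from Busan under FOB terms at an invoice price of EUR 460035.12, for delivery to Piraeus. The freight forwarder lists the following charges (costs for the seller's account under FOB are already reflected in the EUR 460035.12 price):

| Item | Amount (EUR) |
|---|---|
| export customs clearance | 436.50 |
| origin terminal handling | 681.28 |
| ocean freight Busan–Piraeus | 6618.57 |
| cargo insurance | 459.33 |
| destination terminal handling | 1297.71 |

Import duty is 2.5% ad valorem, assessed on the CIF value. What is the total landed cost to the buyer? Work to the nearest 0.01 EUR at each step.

FOB: the seller bears costs until goods are on board at the origin port; the buyer bears freight, insurance and all costs thereafter.
Already in the invoice (seller's account under FOB): export clearance, origin terminal — exclude.
CIF value = FOB price + freight + insurance = 460035.12 + 6618.57 + 459.33 = 467113.02
Import duty = 467113.02 × 2.5% = 11677.83
Buyer bears: freight 6618.57 + insurance 459.33 + destination terminal 1297.71 + duty 11677.83 = 20053.44
Landed cost = invoice 460035.12 + 20053.44 = 480088.56

Total landed cost: EUR 480088.56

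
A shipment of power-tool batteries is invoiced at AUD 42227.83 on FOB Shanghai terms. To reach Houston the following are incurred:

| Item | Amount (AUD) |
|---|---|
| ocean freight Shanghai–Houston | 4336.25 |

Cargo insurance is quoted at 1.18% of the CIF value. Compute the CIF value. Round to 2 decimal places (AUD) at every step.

Let C be the CIF value. C = FOB price + freight + 1.18% × C
C − 1.18% × C = 42227.83 + 4336.25
0.9882 × C = 46564.08
C = 46564.08 / 0.9882 = 47120.10
Insurance premium = 1.18% × 47120.10 = 556.02

CIF value: AUD 47120.10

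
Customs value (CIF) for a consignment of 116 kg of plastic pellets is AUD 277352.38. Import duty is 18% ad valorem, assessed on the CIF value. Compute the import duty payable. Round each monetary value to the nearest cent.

Import duty = 277352.38 × 18% = 49923.43

Import duty: AUD 49923.43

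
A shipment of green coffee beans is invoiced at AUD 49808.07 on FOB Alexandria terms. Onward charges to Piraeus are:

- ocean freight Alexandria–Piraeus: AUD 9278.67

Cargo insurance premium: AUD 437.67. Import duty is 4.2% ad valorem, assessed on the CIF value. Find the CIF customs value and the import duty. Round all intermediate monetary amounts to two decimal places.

CIF = FOB price + freight + insurance
CIF = 49808.07 + 9278.67 + 437.67 = 59524.41
Import duty = 59524.41 × 4.2% = 2500.03

CIF value: AUD 59524.41; import duty: AUD 2500.03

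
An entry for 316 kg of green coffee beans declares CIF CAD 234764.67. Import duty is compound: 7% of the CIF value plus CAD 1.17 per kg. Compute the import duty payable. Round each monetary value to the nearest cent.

Import duty: CAD 16803.25

Ad valorem component: 234764.67 × 7% = 16433.53
Specific component: 316 × 1.17 = 369.72
Import duty = 16433.53 + 369.72 = 16803.25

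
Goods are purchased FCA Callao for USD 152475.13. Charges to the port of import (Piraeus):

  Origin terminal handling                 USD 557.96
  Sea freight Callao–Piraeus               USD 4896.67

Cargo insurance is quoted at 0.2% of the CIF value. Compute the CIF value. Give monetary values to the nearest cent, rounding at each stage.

CIF value: USD 158246.25

Let C be the CIF value. C = FCA price + pre-shipment costs + freight + 0.2% × C
C − 0.2% × C = 152475.13 + 557.96 + 4896.67
0.998 × C = 157929.76
C = 157929.76 / 0.998 = 158246.25
Insurance premium = 0.2% × 158246.25 = 316.49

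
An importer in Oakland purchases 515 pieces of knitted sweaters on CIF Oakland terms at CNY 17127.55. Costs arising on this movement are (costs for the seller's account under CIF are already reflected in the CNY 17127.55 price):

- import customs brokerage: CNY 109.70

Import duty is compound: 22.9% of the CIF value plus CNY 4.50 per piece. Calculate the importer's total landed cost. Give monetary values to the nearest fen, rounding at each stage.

CIF: the seller pays costs through ocean freight and marine insurance to the destination port.
The CIF price already equals the CIF value: 17127.55
Ad valorem component: 17127.55 × 22.9% = 3922.21
Specific component: 515 × 4.50 = 2317.50
Import duty = 3922.21 + 2317.50 = 6239.71
Buyer bears: brokerage 109.70 + duty 6239.71 = 6349.41
Landed cost = invoice 17127.55 + 6349.41 = 23476.96

Total landed cost: CNY 23476.96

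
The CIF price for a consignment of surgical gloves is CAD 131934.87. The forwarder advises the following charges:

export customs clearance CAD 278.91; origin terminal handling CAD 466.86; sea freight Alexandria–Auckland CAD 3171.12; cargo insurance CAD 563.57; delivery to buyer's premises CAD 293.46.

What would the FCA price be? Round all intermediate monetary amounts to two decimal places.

FCA price: CAD 127733.32

Not relevant to the conversion: export clearance — on the seller under both CIF and FCA; already in the CIF price and stays in the FCA price. delivery — on the buyer under both terms; not part of either seller's price.
From CIF to FCA, the seller no longer bears: origin terminal, freight, insurance.
FCA price = 131934.87 − 466.86 − 3171.12 − 563.57 = 127733.32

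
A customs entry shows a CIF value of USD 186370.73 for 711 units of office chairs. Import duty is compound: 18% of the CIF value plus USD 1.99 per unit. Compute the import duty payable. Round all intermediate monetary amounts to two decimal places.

Import duty: USD 34961.62

Ad valorem component: 186370.73 × 18% = 33546.73
Specific component: 711 × 1.99 = 1414.89
Import duty = 33546.73 + 1414.89 = 34961.62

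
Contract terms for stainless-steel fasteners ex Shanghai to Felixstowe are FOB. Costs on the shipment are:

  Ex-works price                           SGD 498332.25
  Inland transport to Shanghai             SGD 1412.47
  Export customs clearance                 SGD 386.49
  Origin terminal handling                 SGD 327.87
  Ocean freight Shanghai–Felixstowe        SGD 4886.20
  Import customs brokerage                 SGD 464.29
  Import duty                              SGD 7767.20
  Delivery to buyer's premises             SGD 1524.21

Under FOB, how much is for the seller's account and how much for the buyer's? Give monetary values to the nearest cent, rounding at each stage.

FOB: the seller bears costs until goods are on board at the origin port; the buyer bears freight, insurance and all costs thereafter.
Seller's account: goods 498332.25 + inland to port 1412.47 + export clearance 386.49 + origin terminal 327.87 = 500459.08
Buyer's account: freight 4886.20 + brokerage 464.29 + duty 7767.20 + delivery 1524.21 = 14641.90

Seller: SGD 500459.08; buyer: SGD 14641.90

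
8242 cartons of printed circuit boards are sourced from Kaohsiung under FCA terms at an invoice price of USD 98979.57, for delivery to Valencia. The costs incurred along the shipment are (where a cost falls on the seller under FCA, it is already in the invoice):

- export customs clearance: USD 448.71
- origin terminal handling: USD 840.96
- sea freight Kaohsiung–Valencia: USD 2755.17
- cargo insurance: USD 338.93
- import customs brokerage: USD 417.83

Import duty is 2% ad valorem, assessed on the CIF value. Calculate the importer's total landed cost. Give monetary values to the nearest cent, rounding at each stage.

Total landed cost: USD 105390.75

FCA: the seller delivers export-cleared goods to the carrier; the buyer bears costs from that point.
Already in the invoice (seller's account under FCA): export clearance — exclude.
CIF value = FCA price + origin terminal + freight + insurance = 98979.57 + 840.96 + 2755.17 + 338.93 = 102914.63
Import duty = 102914.63 × 2% = 2058.29
Buyer bears: origin terminal 840.96 + freight 2755.17 + insurance 338.93 + brokerage 417.83 + duty 2058.29 = 6411.18
Landed cost = invoice 98979.57 + 6411.18 = 105390.75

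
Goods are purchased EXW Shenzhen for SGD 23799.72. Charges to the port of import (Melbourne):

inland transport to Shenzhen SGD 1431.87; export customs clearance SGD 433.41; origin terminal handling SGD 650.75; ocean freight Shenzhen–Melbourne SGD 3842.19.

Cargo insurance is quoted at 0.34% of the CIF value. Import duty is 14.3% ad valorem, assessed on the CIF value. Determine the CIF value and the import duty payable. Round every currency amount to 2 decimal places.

Let C be the CIF value. C = EXW price + pre-shipment costs + freight + 0.34% × C
C − 0.34% × C = 23799.72 + 1431.87 + 433.41 + 650.75 + 3842.19
0.9966 × C = 30157.94
C = 30157.94 / 0.9966 = 30260.83
Insurance premium = 0.34% × 30260.83 = 102.89
Import duty = 30260.83 × 14.3% = 4327.30

CIF value: SGD 30260.83; import duty: SGD 4327.30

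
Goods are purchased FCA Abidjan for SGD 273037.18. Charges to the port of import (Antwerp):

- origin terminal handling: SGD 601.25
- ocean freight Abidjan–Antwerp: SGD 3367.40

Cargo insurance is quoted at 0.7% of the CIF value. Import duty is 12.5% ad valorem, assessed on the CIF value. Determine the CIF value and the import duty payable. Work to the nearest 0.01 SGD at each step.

CIF value: SGD 278958.54; import duty: SGD 34869.82

Let C be the CIF value. C = FCA price + pre-shipment costs + freight + 0.7% × C
C − 0.7% × C = 273037.18 + 601.25 + 3367.40
0.993 × C = 277005.83
C = 277005.83 / 0.993 = 278958.54
Insurance premium = 0.7% × 278958.54 = 1952.71
Import duty = 278958.54 × 12.5% = 34869.82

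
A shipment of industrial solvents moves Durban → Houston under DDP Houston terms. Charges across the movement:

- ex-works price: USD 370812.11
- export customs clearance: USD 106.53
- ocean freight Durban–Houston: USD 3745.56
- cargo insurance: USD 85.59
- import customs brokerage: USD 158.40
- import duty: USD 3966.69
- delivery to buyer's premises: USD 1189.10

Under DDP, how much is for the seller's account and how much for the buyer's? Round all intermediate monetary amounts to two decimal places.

Seller: USD 380063.98; buyer: USD 0.00

DDP: the seller bears all costs including import duty.
Seller's account: goods 370812.11 + export clearance 106.53 + freight 3745.56 + insurance 85.59 + brokerage 158.40 + duty 3966.69 + delivery 1189.10 = 380063.98
Buyer's account: 0.00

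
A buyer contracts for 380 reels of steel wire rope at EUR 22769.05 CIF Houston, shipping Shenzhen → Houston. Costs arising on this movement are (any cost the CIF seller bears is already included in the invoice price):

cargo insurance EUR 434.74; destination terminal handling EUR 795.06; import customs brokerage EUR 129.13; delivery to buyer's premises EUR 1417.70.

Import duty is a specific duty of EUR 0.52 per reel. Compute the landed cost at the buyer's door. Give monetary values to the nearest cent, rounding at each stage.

CIF: the seller pays costs through ocean freight and marine insurance to the destination port.
Already in the invoice (seller's account under CIF): insurance — exclude.
The CIF price already equals the CIF value: 22769.05
Import duty = 380 × 0.52 = 197.60
Buyer bears: destination terminal 795.06 + brokerage 129.13 + delivery 1417.70 + duty 197.60 = 2539.49
Landed cost = invoice 22769.05 + 2539.49 = 25308.54

Total landed cost: EUR 25308.54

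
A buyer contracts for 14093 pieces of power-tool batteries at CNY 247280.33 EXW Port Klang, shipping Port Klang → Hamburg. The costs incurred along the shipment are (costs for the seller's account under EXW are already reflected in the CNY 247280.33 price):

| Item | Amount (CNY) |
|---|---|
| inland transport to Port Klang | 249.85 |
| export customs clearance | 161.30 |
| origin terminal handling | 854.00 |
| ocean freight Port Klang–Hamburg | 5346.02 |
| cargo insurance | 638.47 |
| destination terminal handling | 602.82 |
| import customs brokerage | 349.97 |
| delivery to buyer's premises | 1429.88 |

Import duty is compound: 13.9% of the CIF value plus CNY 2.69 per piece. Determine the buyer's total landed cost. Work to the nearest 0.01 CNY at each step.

Total landed cost: CNY 330202.48

EXW: the seller makes goods available at their premises; the buyer bears all onward costs.
CIF value = EXW price + inland to port + export clearance + origin terminal + freight + insurance = 247280.33 + 249.85 + 161.30 + 854.00 + 5346.02 + 638.47 = 254529.97
Ad valorem component: 254529.97 × 13.9% = 35379.67
Specific component: 14093 × 2.69 = 37910.17
Import duty = 35379.67 + 37910.17 = 73289.84
Buyer bears: inland to port 249.85 + export clearance 161.30 + origin terminal 854.00 + freight 5346.02 + insurance 638.47 + destination terminal 602.82 + brokerage 349.97 + delivery 1429.88 + duty 73289.84 = 82922.15
Landed cost = invoice 247280.33 + 82922.15 = 330202.48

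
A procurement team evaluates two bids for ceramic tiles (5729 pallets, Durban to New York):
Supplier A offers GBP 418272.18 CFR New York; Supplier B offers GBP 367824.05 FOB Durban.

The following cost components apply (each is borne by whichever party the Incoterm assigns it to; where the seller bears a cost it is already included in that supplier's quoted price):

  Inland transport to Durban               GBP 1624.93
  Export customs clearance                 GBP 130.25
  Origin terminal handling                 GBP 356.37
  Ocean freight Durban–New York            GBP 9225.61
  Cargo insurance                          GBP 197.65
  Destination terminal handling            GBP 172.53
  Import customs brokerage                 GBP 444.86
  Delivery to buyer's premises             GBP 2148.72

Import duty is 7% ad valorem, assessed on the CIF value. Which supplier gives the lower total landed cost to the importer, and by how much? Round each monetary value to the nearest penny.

Supplier A (CFR):
CIF value = CFR price + insurance = 418272.18 + 197.65 = 418469.83
Import duty = 418469.83 × 7% = 29292.89
Buyer bears (A): 197.65 + 172.53 + 444.86 + 2148.72 = 2963.76
Landed cost (A) = invoice 418272.18 + 2963.76 + duty 29292.89 = 450528.83
Supplier B (FOB):
CIF value = FOB price + freight + insurance = 367824.05 + 9225.61 + 197.65 = 377247.31
Import duty = 377247.31 × 7% = 26407.31
Buyer bears (B): 9225.61 + 197.65 + 172.53 + 444.86 + 2148.72 = 12189.37
Landed cost (B) = invoice 367824.05 + 12189.37 + duty 26407.31 = 406420.73
Difference = |450528.83 − 406420.73| = 44108.10

Supplier B is cheaper by GBP 44108.10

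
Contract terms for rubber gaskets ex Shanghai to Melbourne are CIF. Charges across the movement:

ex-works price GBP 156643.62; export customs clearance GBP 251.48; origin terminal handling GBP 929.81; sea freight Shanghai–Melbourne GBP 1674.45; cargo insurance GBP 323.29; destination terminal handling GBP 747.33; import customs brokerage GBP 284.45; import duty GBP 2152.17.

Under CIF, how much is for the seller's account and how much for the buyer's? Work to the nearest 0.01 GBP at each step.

Seller: GBP 159822.65; buyer: GBP 3183.95

CIF: the seller pays costs through ocean freight and marine insurance to the destination port.
Seller's account: goods 156643.62 + export clearance 251.48 + origin terminal 929.81 + freight 1674.45 + insurance 323.29 = 159822.65
Buyer's account: destination terminal 747.33 + brokerage 284.45 + duty 2152.17 = 3183.95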